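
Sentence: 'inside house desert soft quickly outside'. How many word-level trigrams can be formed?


Word trigrams from [6] words:
  Trigram 1: (inside house desert)
  Trigram 2: (house desert soft)
  Trigram 3: (desert soft quickly)
  Trigram 4: (soft quickly outside)
Total word trigrams: 6 - 2 = 4

4


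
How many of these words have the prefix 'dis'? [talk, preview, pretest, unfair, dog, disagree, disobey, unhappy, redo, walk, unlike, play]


Checking each word for prefix 'dis':
  'talk' -> no (count: 0)
  'preview' -> no (count: 0)
  'pretest' -> no (count: 0)
  'unfair' -> no (count: 0)
  'dog' -> no (count: 0)
  'disagree' -> YES, starts with 'dis' (count: 1)
  'disobey' -> YES, starts with 'dis' (count: 2)
  'unhappy' -> no (count: 2)
  'redo' -> no (count: 2)
  'walk' -> no (count: 2)
  'unlike' -> no (count: 2)
  'play' -> no (count: 2)
Total with prefix 'dis': 2

2


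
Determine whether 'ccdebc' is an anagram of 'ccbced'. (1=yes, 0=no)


Sort characters of 'ccdebc': 'bcccde'
Sort characters of 'ccbced': 'bcccde'
Sorted forms match -> they ARE anagrams
Result: 1

1


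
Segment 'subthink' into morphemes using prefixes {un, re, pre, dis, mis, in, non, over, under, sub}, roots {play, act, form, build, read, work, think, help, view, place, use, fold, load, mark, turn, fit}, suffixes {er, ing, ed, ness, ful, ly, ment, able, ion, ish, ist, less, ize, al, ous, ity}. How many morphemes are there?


Segmenting 'subthink' against the inventory:
  'sub' -> prefix (morpheme 1)
  'think' -> root (morpheme 2)
Total morphemes: 2

2


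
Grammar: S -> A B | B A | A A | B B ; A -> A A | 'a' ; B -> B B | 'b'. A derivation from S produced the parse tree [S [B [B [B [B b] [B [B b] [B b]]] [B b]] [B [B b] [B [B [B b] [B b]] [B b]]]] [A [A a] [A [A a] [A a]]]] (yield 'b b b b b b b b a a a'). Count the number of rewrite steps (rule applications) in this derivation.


Every bracketed nonterminal node [X ...] in the tree is produced by exactly one rule application.
Reading the tree off as a leftmost derivation:
  Step 1: S  =>  B A   (applied S -> B A)
  Step 2: B A  =>  B B A   (applied B -> B B)
  Step 3: B B A  =>  B B B A   (applied B -> B B)
  Step 4: B B B A  =>  B B B B A   (applied B -> B B)
  Step 5: B B B B A  =>  b B B B A   (applied B -> b)
  Step 6: b B B B A  =>  b B B B B A   (applied B -> B B)
  Step 7: b B B B B A  =>  b b B B B A   (applied B -> b)
  Step 8: b b B B B A  =>  b b b B B A   (applied B -> b)
  Step 9: b b b B B A  =>  b b b b B A   (applied B -> b)
  Step 10: b b b b B A  =>  b b b b B B A   (applied B -> B B)
  Step 11: b b b b B B A  =>  b b b b b B A   (applied B -> b)
  Step 12: b b b b b B A  =>  b b b b b B B A   (applied B -> B B)
  Step 13: b b b b b B B A  =>  b b b b b B B B A   (applied B -> B B)
  Step 14: b b b b b B B B A  =>  b b b b b b B B A   (applied B -> b)
  Step 15: b b b b b b B B A  =>  b b b b b b b B A   (applied B -> b)
  Step 16: b b b b b b b B A  =>  b b b b b b b b A   (applied B -> b)
  Step 17: b b b b b b b b A  =>  b b b b b b b b A A   (applied A -> A A)
  Step 18: b b b b b b b b A A  =>  b b b b b b b b a A   (applied A -> a)
  Step 19: b b b b b b b b a A  =>  b b b b b b b b a A A   (applied A -> A A)
  Step 20: b b b b b b b b a A A  =>  b b b b b b b b a a A   (applied A -> a)
  Step 21: b b b b b b b b a a A  =>  b b b b b b b b a a a   (applied A -> a)
Final yield: b b b b b b b b a a a
Total rewrite steps: 21

21


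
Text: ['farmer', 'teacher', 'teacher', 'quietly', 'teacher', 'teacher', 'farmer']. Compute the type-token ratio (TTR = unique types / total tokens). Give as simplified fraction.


Tokens: 7
Unique types: ('farmer', 'quietly', 'teacher') = 3
TTR = 3/7
Already in lowest terms.

3/7


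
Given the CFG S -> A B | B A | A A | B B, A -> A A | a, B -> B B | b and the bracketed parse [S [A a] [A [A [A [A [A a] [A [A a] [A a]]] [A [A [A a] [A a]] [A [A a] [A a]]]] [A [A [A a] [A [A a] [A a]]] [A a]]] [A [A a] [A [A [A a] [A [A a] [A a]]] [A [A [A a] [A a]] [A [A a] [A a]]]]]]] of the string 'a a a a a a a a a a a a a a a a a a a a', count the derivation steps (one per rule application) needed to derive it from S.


Every bracketed nonterminal node [X ...] in the tree is produced by exactly one rule application.
Reading the tree off as a leftmost derivation:
  Step 1: S  =>  A A   (applied S -> A A)
  Step 2: A A  =>  a A   (applied A -> a)
  Step 3: a A  =>  a A A   (applied A -> A A)
  Step 4: a A A  =>  a A A A   (applied A -> A A)
  Step 5: a A A A  =>  a A A A A   (applied A -> A A)
  Step 6: a A A A A  =>  a A A A A A   (applied A -> A A)
  Step 7: a A A A A A  =>  a a A A A A   (applied A -> a)
  Step 8: a a A A A A  =>  a a A A A A A   (applied A -> A A)
  Step 9: a a A A A A A  =>  a a a A A A A   (applied A -> a)
  Step 10: a a a A A A A  =>  a a a a A A A   (applied A -> a)
  Step 11: a a a a A A A  =>  a a a a A A A A   (applied A -> A A)
  Step 12: a a a a A A A A  =>  a a a a A A A A A   (applied A -> A A)
  Step 13: a a a a A A A A A  =>  a a a a a A A A A   (applied A -> a)
  Step 14: a a a a a A A A A  =>  a a a a a a A A A   (applied A -> a)
  Step 15: a a a a a a A A A  =>  a a a a a a A A A A   (applied A -> A A)
  Step 16: a a a a a a A A A A  =>  a a a a a a a A A A   (applied A -> a)
  Step 17: a a a a a a a A A A  =>  a a a a a a a a A A   (applied A -> a)
  Step 18: a a a a a a a a A A  =>  a a a a a a a a A A A   (applied A -> A A)
  Step 19: a a a a a a a a A A A  =>  a a a a a a a a A A A A   (applied A -> A A)
  Step 20: a a a a a a a a A A A A  =>  a a a a a a a a a A A A   (applied A -> a)
  Step 21: a a a a a a a a a A A A  =>  a a a a a a a a a A A A A   (applied A -> A A)
  Step 22: a a a a a a a a a A A A A  =>  a a a a a a a a a a A A A   (applied A -> a)
  Step 23: a a a a a a a a a a A A A  =>  a a a a a a a a a a a A A   (applied A -> a)
  Step 24: a a a a a a a a a a a A A  =>  a a a a a a a a a a a a A   (applied A -> a)
  Step 25: a a a a a a a a a a a a A  =>  a a a a a a a a a a a a A A   (applied A -> A A)
  Step 26: a a a a a a a a a a a a A A  =>  a a a a a a a a a a a a a A   (applied A -> a)
  Step 27: a a a a a a a a a a a a a A  =>  a a a a a a a a a a a a a A A   (applied A -> A A)
  Step 28: a a a a a a a a a a a a a A A  =>  a a a a a a a a a a a a a A A A   (applied A -> A A)
  Step 29: a a a a a a a a a a a a a A A A  =>  a a a a a a a a a a a a a a A A   (applied A -> a)
  Step 30: a a a a a a a a a a a a a a A A  =>  a a a a a a a a a a a a a a A A A   (applied A -> A A)
  Step 31: a a a a a a a a a a a a a a A A A  =>  a a a a a a a a a a a a a a a A A   (applied A -> a)
  Step 32: a a a a a a a a a a a a a a a A A  =>  a a a a a a a a a a a a a a a a A   (applied A -> a)
  Step 33: a a a a a a a a a a a a a a a a A  =>  a a a a a a a a a a a a a a a a A A   (applied A -> A A)
  Step 34: a a a a a a a a a a a a a a a a A A  =>  a a a a a a a a a a a a a a a a A A A   (applied A -> A A)
  Step 35: a a a a a a a a a a a a a a a a A A A  =>  a a a a a a a a a a a a a a a a a A A   (applied A -> a)
  Step 36: a a a a a a a a a a a a a a a a a A A  =>  a a a a a a a a a a a a a a a a a a A   (applied A -> a)
  Step 37: a a a a a a a a a a a a a a a a a a A  =>  a a a a a a a a a a a a a a a a a a A A   (applied A -> A A)
  Step 38: a a a a a a a a a a a a a a a a a a A A  =>  a a a a a a a a a a a a a a a a a a a A   (applied A -> a)
  Step 39: a a a a a a a a a a a a a a a a a a a A  =>  a a a a a a a a a a a a a a a a a a a a   (applied A -> a)
Final yield: a a a a a a a a a a a a a a a a a a a a
Total rewrite steps: 39

39


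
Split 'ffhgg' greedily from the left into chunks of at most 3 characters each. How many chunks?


'ffhgg' has 5 characters.
Chunking with max size 3:
  Chunk 1: 'ffh' (positions 0-2)
  Chunk 2: 'gg' (positions 3-4)
Total chunks: ceil(5 / 3) = 2

2


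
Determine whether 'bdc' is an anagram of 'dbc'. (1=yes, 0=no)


Sort characters of 'bdc': 'bcd'
Sort characters of 'dbc': 'bcd'
Sorted forms match -> they ARE anagrams
Result: 1

1


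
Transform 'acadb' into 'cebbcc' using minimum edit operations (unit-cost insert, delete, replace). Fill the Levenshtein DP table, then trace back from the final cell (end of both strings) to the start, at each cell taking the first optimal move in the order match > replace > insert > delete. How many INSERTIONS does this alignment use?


Edit distance = 5. Backtracking from cell (5, 6) with preference match > replace > insert > delete,
then listing the resulting alignment 'acadb' -> 'cebbcc' left to right:
  Step 1: delete 'a'
  Step 2: keep 'c'
  Step 3: replace a->e
  Step 4: replace d->b
  Step 5: keep 'b'
  Step 6: insert 'c' [insertion #1]
  Step 7: insert 'c' [insertion #2]
Total insertions: 2

2


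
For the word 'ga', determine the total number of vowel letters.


Scanning each character of 'ga':
  Position 1: 'g' -> consonant (running count: 0)
  Position 2: 'a' -> vowel (running count: 1)
Total vowels: 1

1


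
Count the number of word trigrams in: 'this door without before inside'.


Word trigrams from [5] words:
  Trigram 1: (this door without)
  Trigram 2: (door without before)
  Trigram 3: (without before inside)
Total word trigrams: 5 - 2 = 3

3


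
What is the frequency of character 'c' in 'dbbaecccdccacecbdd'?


Scanning 'dbbaecccdccacecbdd' for 'c':
  Position 5: 'c' -> MATCH (count: 1)
  Position 6: 'c' -> MATCH (count: 2)
  Position 7: 'c' -> MATCH (count: 3)
  Position 9: 'c' -> MATCH (count: 4)
  Position 10: 'c' -> MATCH (count: 5)
  Position 12: 'c' -> MATCH (count: 6)
  Position 14: 'c' -> MATCH (count: 7)
Total occurrences of 'c': 7

7


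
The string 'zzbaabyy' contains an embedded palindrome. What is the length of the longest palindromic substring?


Scanning 'zzbaabyy' for palindromic substrings.
Substring at positions 2-5: 'baab'.
Check: reverse('baab') = 'baab' -> palindrome confirmed.
Neighbouring characters ('z' / 'y') break symmetry, so it cannot extend further.
No longer palindromic substring exists; longest length = 4

4


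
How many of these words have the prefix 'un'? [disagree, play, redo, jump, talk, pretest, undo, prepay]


Checking each word for prefix 'un':
  'disagree' -> no (count: 0)
  'play' -> no (count: 0)
  'redo' -> no (count: 0)
  'jump' -> no (count: 0)
  'talk' -> no (count: 0)
  'pretest' -> no (count: 0)
  'undo' -> YES, starts with 'un' (count: 1)
  'prepay' -> no (count: 1)
Total with prefix 'un': 1

1


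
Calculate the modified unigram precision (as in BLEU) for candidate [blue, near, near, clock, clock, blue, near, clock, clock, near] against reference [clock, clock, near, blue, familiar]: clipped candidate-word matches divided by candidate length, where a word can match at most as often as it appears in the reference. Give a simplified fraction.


Reference word counts: {'blue': 1, 'clock': 2, 'familiar': 1, 'near': 1}
Checking each candidate word (with clipping):
  'blue' -> in reference (ref count 1, used 1/1) -> match (matches: 1)
  'near' -> in reference (ref count 1, used 1/1) -> match (matches: 2)
  'near' -> ref count 1 already used up (1/1) -> clipped, no match (matches: 2)
  'clock' -> in reference (ref count 2, used 1/2) -> match (matches: 3)
  'clock' -> in reference (ref count 2, used 2/2) -> match (matches: 4)
  'blue' -> ref count 1 already used up (1/1) -> clipped, no match (matches: 4)
  'near' -> ref count 1 already used up (1/1) -> clipped, no match (matches: 4)
  'clock' -> ref count 2 already used up (2/2) -> clipped, no match (matches: 4)
  'clock' -> ref count 2 already used up (2/2) -> clipped, no match (matches: 4)
  'near' -> ref count 1 already used up (1/1) -> clipped, no match (matches: 4)
Clipped matches: 4, Candidate length: 10
Precision = 4/10 = 2/5

2/5


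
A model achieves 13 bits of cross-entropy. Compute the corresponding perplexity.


Perplexity formula: PP = 2^H
H = 13
PP = 2^13
PP = 2^13 = 8192

8192


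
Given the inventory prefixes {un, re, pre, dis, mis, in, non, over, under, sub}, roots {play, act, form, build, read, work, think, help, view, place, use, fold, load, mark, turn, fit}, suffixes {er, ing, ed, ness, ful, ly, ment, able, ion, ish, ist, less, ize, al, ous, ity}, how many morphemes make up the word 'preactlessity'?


Segmenting 'preactlessity' against the inventory:
  'pre' -> prefix (morpheme 1)
  'act' -> root (morpheme 2)
  'less' -> suffix (morpheme 3)
  'ity' -> suffix (morpheme 4)
Total morphemes: 4

4


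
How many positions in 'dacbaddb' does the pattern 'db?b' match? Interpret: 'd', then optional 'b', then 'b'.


Pattern: db?b means 'd', then optional 'b', then 'b'.
Scanning 'dacbaddb' position-by-position:
  Pos 0: window 'dac' -> no
  Pos 1: window 'acb' -> no
  Pos 2: window 'cba' -> no
  Pos 3: window 'bad' -> no
  Pos 4: window 'add' -> no
  Pos 5: window 'ddb' -> no
  Pos 6: window 'db' -> MATCH
  Pos 7: window 'b' -> no
Total matches: 1

1


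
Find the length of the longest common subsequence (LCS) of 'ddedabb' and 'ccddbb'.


DP table for LCS of 'ddedabb' and 'ccddbb':
       c  c  d  d  b  b
    0  0  0  0  0  0  0
  d 0  0  0  1  1  1  1
  d 0  0  0  1  2  2  2
  e 0  0  0  1  2  2  2
  d 0  0  0  1  2  2  2
  a 0  0  0  1  2  2  2
  b 0  0  0  1  2  3  3
  b 0  0  0  1  2  3  4
LCS: 'ddbb'
LCS length = 4

4


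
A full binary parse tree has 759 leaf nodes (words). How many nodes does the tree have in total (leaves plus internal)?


Leaf nodes (terminals): 759
Internal nodes = n - 1 = 759 - 1 = 758
Total = leaves + internal = 759 + 758 = 1517

1517


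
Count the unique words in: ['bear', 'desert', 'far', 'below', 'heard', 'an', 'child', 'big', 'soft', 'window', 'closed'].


Listing all tokens and tracking unique types:
  Token 1: 'bear' -> NEW (unique so far: 1)
  Token 2: 'desert' -> NEW (unique so far: 2)
  Token 3: 'far' -> NEW (unique so far: 3)
  Token 4: 'below' -> NEW (unique so far: 4)
  Token 5: 'heard' -> NEW (unique so far: 5)
  Token 6: 'an' -> NEW (unique so far: 6)
  Token 7: 'child' -> NEW (unique so far: 7)
  Token 8: 'big' -> NEW (unique so far: 8)
  Token 9: 'soft' -> NEW (unique so far: 9)
  Token 10: 'window' -> NEW (unique so far: 10)
  Token 11: 'closed' -> NEW (unique so far: 11)
Unique types: ('an', 'bear', 'below', 'big', 'child', 'closed', 'desert', 'far', 'heard', 'soft', 'window')
Vocabulary size: 11

11


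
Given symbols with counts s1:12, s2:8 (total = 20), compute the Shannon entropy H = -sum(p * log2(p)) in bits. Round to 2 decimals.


Computing entropy H = -sum(p_i * log2(p_i)):
  s1: p = 12/20 = 0.6000, -p*log2(p) = 0.4422
  s2: p = 8/20 = 0.4000, -p*log2(p) = 0.5288
H = sum of terms = 0.9710
Rounded to 2 decimals: 0.97

0.97


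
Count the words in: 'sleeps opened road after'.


Counting words by splitting on spaces:
  Word 1: 'sleeps'
  Word 2: 'opened'
  Word 3: 'road'
  Word 4: 'after'
Total words: 4

4


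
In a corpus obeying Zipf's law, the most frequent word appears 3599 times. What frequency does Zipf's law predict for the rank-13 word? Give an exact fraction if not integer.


Zipf's law: freq(rank) = f1 / rank
f1 = 3599, rank = 13
freq = 3599 / 13
GCD(3599, 13) = 1
Simplified: 3599/13

3599/13


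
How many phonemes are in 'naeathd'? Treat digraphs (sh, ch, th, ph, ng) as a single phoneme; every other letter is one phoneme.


Parsing 'naeathd' greedily, digraphs first:
  'n' -> consonant phoneme (phonemes so far: 1)
  'a' -> vowel phoneme (phonemes so far: 2)
  'e' -> vowel phoneme (phonemes so far: 3)
  'a' -> vowel phoneme (phonemes so far: 4)
  'th' -> digraph (1 consonant phoneme) (phonemes so far: 5)
  'd' -> consonant phoneme (phonemes so far: 6)
Total phonemes: 6

6


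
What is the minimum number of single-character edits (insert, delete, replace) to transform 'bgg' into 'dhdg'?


Building DP table for s1='bgg' (len 3) and s2='dhdg' (len 4):
       d  h  d  g
    0  1  2  3  4
  b 1  1  2  3  4
  g 2  2  2  3  3
  g 3  3  3  3  3
Edit distance = dp[3][4] = 3

3


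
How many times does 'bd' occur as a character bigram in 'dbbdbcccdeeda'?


Scanning 'dbbdbcccdeeda' for bigram 'bd':
  Position 0: 'db' -> no
  Position 1: 'bb' -> no
  Position 2: 'bd' -> MATCH
  Position 3: 'db' -> no
  Position 4: 'bc' -> no
  Position 5: 'cc' -> no
  Position 6: 'cc' -> no
  Position 7: 'cd' -> no
  Position 8: 'de' -> no
  Position 9: 'ee' -> no
  Position 10: 'ed' -> no
  Position 11: 'da' -> no
Total matches: 1

1


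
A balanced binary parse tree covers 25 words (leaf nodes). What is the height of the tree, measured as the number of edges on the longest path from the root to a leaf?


In a balanced binary tree with n leaves the deepest leaf is ceil(log2(n)) edges below the root.
log2(25) = 4.6439
ceil(4.6439) = 5
height (edges) = 5

5


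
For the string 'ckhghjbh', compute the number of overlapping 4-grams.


String 'ckhghjbh' has length L = 8.
Number of overlapping n-grams = L - n + 1
Substituting: 8 - 4 + 1 = 5

5


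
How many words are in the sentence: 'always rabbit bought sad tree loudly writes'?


Counting words by splitting on spaces:
  Word 1: 'always'
  Word 2: 'rabbit'
  Word 3: 'bought'
  Word 4: 'sad'
  Word 5: 'tree'
  Word 6: 'loudly'
  Word 7: 'writes'
Total words: 7

7


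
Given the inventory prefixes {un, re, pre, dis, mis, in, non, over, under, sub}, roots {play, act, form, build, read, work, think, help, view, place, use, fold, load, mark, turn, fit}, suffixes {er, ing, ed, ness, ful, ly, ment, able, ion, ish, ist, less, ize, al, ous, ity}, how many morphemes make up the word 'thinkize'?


Segmenting 'thinkize' against the inventory:
  'think' -> root (morpheme 1)
  'ize' -> suffix (morpheme 2)
Total morphemes: 2

2


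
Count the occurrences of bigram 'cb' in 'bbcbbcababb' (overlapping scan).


Scanning 'bbcbbcababb' for bigram 'cb':
  Position 0: 'bb' -> no
  Position 1: 'bc' -> no
  Position 2: 'cb' -> MATCH
  Position 3: 'bb' -> no
  Position 4: 'bc' -> no
  Position 5: 'ca' -> no
  Position 6: 'ab' -> no
  Position 7: 'ba' -> no
  Position 8: 'ab' -> no
  Position 9: 'bb' -> no
Total matches: 1

1


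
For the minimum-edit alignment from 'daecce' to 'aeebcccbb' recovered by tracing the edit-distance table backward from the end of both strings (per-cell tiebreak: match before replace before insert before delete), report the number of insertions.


Edit distance = 6. Backtracking from cell (6, 9) with preference match > replace > insert > delete,
then listing the resulting alignment 'daecce' -> 'aeebcccbb' left to right:
  Step 1: replace d->a
  Step 2: replace a->e
  Step 3: keep 'e'
  Step 4: insert 'b' [insertion #1]
  Step 5: insert 'c' [insertion #2]
  Step 6: keep 'c'
  Step 7: keep 'c'
  Step 8: insert 'b' [insertion #3]
  Step 9: replace e->b
Total insertions: 3

3


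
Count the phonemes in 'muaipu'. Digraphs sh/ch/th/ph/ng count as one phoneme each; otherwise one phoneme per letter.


Parsing 'muaipu' greedily, digraphs first:
  'm' -> consonant phoneme (phonemes so far: 1)
  'u' -> vowel phoneme (phonemes so far: 2)
  'a' -> vowel phoneme (phonemes so far: 3)
  'i' -> vowel phoneme (phonemes so far: 4)
  'p' -> consonant phoneme (phonemes so far: 5)
  'u' -> vowel phoneme (phonemes so far: 6)
Total phonemes: 6

6


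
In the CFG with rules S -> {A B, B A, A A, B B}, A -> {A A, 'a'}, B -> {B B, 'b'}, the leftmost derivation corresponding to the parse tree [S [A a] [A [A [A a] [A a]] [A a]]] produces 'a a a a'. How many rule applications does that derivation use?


Every bracketed nonterminal node [X ...] in the tree is produced by exactly one rule application.
Reading the tree off as a leftmost derivation:
  Step 1: S  =>  A A   (applied S -> A A)
  Step 2: A A  =>  a A   (applied A -> a)
  Step 3: a A  =>  a A A   (applied A -> A A)
  Step 4: a A A  =>  a A A A   (applied A -> A A)
  Step 5: a A A A  =>  a a A A   (applied A -> a)
  Step 6: a a A A  =>  a a a A   (applied A -> a)
  Step 7: a a a A  =>  a a a a   (applied A -> a)
Final yield: a a a a
Total rewrite steps: 7

7


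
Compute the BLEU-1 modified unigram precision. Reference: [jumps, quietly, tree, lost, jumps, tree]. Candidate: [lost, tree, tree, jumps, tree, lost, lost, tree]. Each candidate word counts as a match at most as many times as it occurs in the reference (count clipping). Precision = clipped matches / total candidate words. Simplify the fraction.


Reference word counts: {'jumps': 2, 'lost': 1, 'quietly': 1, 'tree': 2}
Checking each candidate word (with clipping):
  'lost' -> in reference (ref count 1, used 1/1) -> match (matches: 1)
  'tree' -> in reference (ref count 2, used 1/2) -> match (matches: 2)
  'tree' -> in reference (ref count 2, used 2/2) -> match (matches: 3)
  'jumps' -> in reference (ref count 2, used 1/2) -> match (matches: 4)
  'tree' -> ref count 2 already used up (2/2) -> clipped, no match (matches: 4)
  'lost' -> ref count 1 already used up (1/1) -> clipped, no match (matches: 4)
  'lost' -> ref count 1 already used up (1/1) -> clipped, no match (matches: 4)
  'tree' -> ref count 2 already used up (2/2) -> clipped, no match (matches: 4)
Clipped matches: 4, Candidate length: 8
Precision = 4/8 = 1/2

1/2


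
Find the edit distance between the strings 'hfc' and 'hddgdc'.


Building DP table for s1='hfc' (len 3) and s2='hddgdc' (len 6):
       h  d  d  g  d  c
    0  1  2  3  4  5  6
  h 1  0  1  2  3  4  5
  f 2  1  1  2  3  4  5
  c 3  2  2  2  3  4  4
Edit distance = dp[3][6] = 4

4


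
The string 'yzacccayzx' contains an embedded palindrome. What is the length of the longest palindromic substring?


Scanning 'yzacccayzx' for palindromic substrings.
Substring at positions 2-6: 'accca'.
Check: reverse('accca') = 'accca' -> palindrome confirmed.
Neighbouring characters ('z' / 'y') break symmetry, so it cannot extend further.
No longer palindromic substring exists; longest length = 5

5


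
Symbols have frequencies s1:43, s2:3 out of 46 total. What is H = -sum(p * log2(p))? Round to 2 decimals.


Computing entropy H = -sum(p_i * log2(p_i)):
  s1: p = 43/46 = 0.9348, -p*log2(p) = 0.0910
  s2: p = 3/46 = 0.0652, -p*log2(p) = 0.2569
H = sum of terms = 0.3479
Rounded to 2 decimals: 0.35

0.35


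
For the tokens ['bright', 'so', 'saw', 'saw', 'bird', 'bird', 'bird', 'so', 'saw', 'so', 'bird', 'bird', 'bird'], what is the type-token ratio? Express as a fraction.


Tokens: 13
Unique types: ('bird', 'bright', 'saw', 'so') = 4
TTR = 4/13
Already in lowest terms.

4/13


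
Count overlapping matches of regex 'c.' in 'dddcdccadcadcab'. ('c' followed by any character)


Pattern: c. means 'c' followed by any character.
Scanning 'dddcdccadcadcab' position-by-position:
  Pos 0: window 'dd' -> no
  Pos 1: window 'dd' -> no
  Pos 2: window 'dc' -> no
  Pos 3: window 'cd' -> MATCH
  Pos 4: window 'dc' -> no
  Pos 5: window 'cc' -> MATCH
  Pos 6: window 'ca' -> MATCH
  Pos 7: window 'ad' -> no
  Pos 8: window 'dc' -> no
  Pos 9: window 'ca' -> MATCH
  Pos 10: window 'ad' -> no
  Pos 11: window 'dc' -> no
  Pos 12: window 'ca' -> MATCH
  Pos 13: window 'ab' -> no
  Pos 14: window 'b' -> no
Total matches: 5

5


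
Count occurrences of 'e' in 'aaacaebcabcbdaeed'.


Scanning 'aaacaebcabcbdaeed' for 'e':
  Position 5: 'e' -> MATCH (count: 1)
  Position 14: 'e' -> MATCH (count: 2)
  Position 15: 'e' -> MATCH (count: 3)
Total occurrences of 'e': 3

3


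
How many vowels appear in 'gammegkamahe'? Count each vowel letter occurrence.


Scanning each character of 'gammegkamahe':
  Position 1: 'g' -> consonant (running count: 0)
  Position 2: 'a' -> vowel (running count: 1)
  Position 3: 'm' -> consonant (running count: 1)
  Position 4: 'm' -> consonant (running count: 1)
  Position 5: 'e' -> vowel (running count: 2)
  Position 6: 'g' -> consonant (running count: 2)
  Position 7: 'k' -> consonant (running count: 2)
  Position 8: 'a' -> vowel (running count: 3)
  Position 9: 'm' -> consonant (running count: 3)
  Position 10: 'a' -> vowel (running count: 4)
  Position 11: 'h' -> consonant (running count: 4)
  Position 12: 'e' -> vowel (running count: 5)
Total vowels: 5

5


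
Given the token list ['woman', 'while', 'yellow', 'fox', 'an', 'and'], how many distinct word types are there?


Listing all tokens and tracking unique types:
  Token 1: 'woman' -> NEW (unique so far: 1)
  Token 2: 'while' -> NEW (unique so far: 2)
  Token 3: 'yellow' -> NEW (unique so far: 3)
  Token 4: 'fox' -> NEW (unique so far: 4)
  Token 5: 'an' -> NEW (unique so far: 5)
  Token 6: 'and' -> NEW (unique so far: 6)
Unique types: ('an', 'and', 'fox', 'while', 'woman', 'yellow')
Vocabulary size: 6

6


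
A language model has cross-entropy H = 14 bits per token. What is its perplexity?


Perplexity formula: PP = 2^H
H = 14
PP = 2^14
PP = 2^14 = 16384

16384


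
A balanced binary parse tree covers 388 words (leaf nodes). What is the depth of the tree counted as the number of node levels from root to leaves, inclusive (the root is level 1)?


In a balanced binary tree with n leaves the deepest leaf is ceil(log2(n)) edges below the root,
so counting node levels inclusive of root and leaves gives ceil(log2(n)) + 1 levels.
log2(388) = 8.5999
ceil(8.5999) = 9
levels = 9 + 1 = 10

10


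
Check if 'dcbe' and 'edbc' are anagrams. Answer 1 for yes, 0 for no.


Sort characters of 'dcbe': 'bcde'
Sort characters of 'edbc': 'bcde'
Sorted forms match -> they ARE anagrams
Result: 1

1


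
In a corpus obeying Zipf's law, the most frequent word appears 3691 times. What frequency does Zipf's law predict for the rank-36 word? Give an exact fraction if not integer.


Zipf's law: freq(rank) = f1 / rank
f1 = 3691, rank = 36
freq = 3691 / 36
GCD(3691, 36) = 1
Simplified: 3691/36

3691/36


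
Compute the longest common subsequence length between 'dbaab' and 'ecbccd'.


DP table for LCS of 'dbaab' and 'ecbccd':
       e  c  b  c  c  d
    0  0  0  0  0  0  0
  d 0  0  0  0  0  0  1
  b 0  0  0  1  1  1  1
  a 0  0  0  1  1  1  1
  a 0  0  0  1  1  1  1
  b 0  0  0  1  1  1  1
LCS: 'd'
LCS length = 1

1


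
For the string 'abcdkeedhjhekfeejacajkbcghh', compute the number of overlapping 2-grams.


String 'abcdkeedhjhekfeejacajkbcghh' has length L = 27.
Number of overlapping n-grams = L - n + 1
Substituting: 27 - 2 + 1 = 26

26


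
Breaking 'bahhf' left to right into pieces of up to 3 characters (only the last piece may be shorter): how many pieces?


'bahhf' has 5 characters.
Chunking with max size 3:
  Chunk 1: 'bah' (positions 0-2)
  Chunk 2: 'hf' (positions 3-4)
Total chunks: ceil(5 / 3) = 2

2


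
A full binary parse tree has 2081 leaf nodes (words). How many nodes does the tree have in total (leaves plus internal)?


Leaf nodes (terminals): 2081
Internal nodes = n - 1 = 2081 - 1 = 2080
Total = leaves + internal = 2081 + 2080 = 4161

4161


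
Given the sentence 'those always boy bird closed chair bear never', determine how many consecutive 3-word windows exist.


Word trigrams from [8] words:
  Trigram 1: (those always boy)
  Trigram 2: (always boy bird)
  Trigram 3: (boy bird closed)
  Trigram 4: (bird closed chair)
  Trigram 5: (closed chair bear)
  Trigram 6: (chair bear never)
Total word trigrams: 8 - 2 = 6

6


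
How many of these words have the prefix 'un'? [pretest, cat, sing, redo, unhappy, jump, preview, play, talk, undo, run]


Checking each word for prefix 'un':
  'pretest' -> no (count: 0)
  'cat' -> no (count: 0)
  'sing' -> no (count: 0)
  'redo' -> no (count: 0)
  'unhappy' -> YES, starts with 'un' (count: 1)
  'jump' -> no (count: 1)
  'preview' -> no (count: 1)
  'play' -> no (count: 1)
  'talk' -> no (count: 1)
  'undo' -> YES, starts with 'un' (count: 2)
  'run' -> no (count: 2)
Total with prefix 'un': 2

2


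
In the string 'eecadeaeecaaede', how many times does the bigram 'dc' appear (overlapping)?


Scanning 'eecadeaeecaaede' for bigram 'dc':
  Position 0: 'ee' -> no
  Position 1: 'ec' -> no
  Position 2: 'ca' -> no
  Position 3: 'ad' -> no
  Position 4: 'de' -> no
  Position 5: 'ea' -> no
  Position 6: 'ae' -> no
  Position 7: 'ee' -> no
  Position 8: 'ec' -> no
  Position 9: 'ca' -> no
  Position 10: 'aa' -> no
  Position 11: 'ae' -> no
  Position 12: 'ed' -> no
  Position 13: 'de' -> no
Total matches: 0

0


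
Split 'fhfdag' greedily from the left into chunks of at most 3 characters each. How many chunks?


'fhfdag' has 6 characters.
Chunking with max size 3:
  Chunk 1: 'fhf' (positions 0-2)
  Chunk 2: 'dag' (positions 3-5)
Total chunks: ceil(6 / 3) = 2

2


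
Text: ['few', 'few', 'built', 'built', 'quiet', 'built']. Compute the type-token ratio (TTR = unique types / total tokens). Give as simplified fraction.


Tokens: 6
Unique types: ('built', 'few', 'quiet') = 3
TTR = 3/6
Simplify: divide both by 3 -> 1/2
TTR = 1/2

1/2


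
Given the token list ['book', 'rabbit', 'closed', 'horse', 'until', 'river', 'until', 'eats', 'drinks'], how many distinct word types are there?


Listing all tokens and tracking unique types:
  Token 1: 'book' -> NEW (unique so far: 1)
  Token 2: 'rabbit' -> NEW (unique so far: 2)
  Token 3: 'closed' -> NEW (unique so far: 3)
  Token 4: 'horse' -> NEW (unique so far: 4)
  Token 5: 'until' -> NEW (unique so far: 5)
  Token 6: 'river' -> NEW (unique so far: 6)
  Token 7: 'until' -> duplicate (unique so far: 6)
  Token 8: 'eats' -> NEW (unique so far: 7)
  Token 9: 'drinks' -> NEW (unique so far: 8)
Unique types: ('book', 'closed', 'drinks', 'eats', 'horse', 'rabbit', 'river', 'until')
Vocabulary size: 8

8


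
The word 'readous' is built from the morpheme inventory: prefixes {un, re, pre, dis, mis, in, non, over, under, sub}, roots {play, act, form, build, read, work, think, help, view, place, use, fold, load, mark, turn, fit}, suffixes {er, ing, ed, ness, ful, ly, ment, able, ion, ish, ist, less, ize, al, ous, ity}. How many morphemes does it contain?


Segmenting 'readous' against the inventory:
  'read' -> root (morpheme 1)
  'ous' -> suffix (morpheme 2)
Total morphemes: 2

2


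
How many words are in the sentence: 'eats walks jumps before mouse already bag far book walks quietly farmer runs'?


Counting words by splitting on spaces:
  Word 1: 'eats'
  Word 2: 'walks'
  Word 3: 'jumps'
  Word 4: 'before'
  Word 5: 'mouse'
  Word 6: 'already'
  Word 7: 'bag'
  Word 8: 'far'
  Word 9: 'book'
  Word 10: 'walks'
  Word 11: 'quietly'
  Word 12: 'farmer'
  Word 13: 'runs'
Total words: 13

13


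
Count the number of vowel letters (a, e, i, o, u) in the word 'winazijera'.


Scanning each character of 'winazijera':
  Position 1: 'w' -> consonant (running count: 0)
  Position 2: 'i' -> vowel (running count: 1)
  Position 3: 'n' -> consonant (running count: 1)
  Position 4: 'a' -> vowel (running count: 2)
  Position 5: 'z' -> consonant (running count: 2)
  Position 6: 'i' -> vowel (running count: 3)
  Position 7: 'j' -> consonant (running count: 3)
  Position 8: 'e' -> vowel (running count: 4)
  Position 9: 'r' -> consonant (running count: 4)
  Position 10: 'a' -> vowel (running count: 5)
Total vowels: 5

5


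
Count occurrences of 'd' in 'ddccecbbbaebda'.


Scanning 'ddccecbbbaebda' for 'd':
  Position 0: 'd' -> MATCH (count: 1)
  Position 1: 'd' -> MATCH (count: 2)
  Position 12: 'd' -> MATCH (count: 3)
Total occurrences of 'd': 3

3


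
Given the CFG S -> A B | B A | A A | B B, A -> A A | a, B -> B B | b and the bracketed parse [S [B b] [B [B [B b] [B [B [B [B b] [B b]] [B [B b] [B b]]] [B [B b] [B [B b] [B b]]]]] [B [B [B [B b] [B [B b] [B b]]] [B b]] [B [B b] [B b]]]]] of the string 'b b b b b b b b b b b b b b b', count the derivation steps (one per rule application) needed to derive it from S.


Every bracketed nonterminal node [X ...] in the tree is produced by exactly one rule application.
Reading the tree off as a leftmost derivation:
  Step 1: S  =>  B B   (applied S -> B B)
  Step 2: B B  =>  b B   (applied B -> b)
  Step 3: b B  =>  b B B   (applied B -> B B)
  Step 4: b B B  =>  b B B B   (applied B -> B B)
  Step 5: b B B B  =>  b b B B   (applied B -> b)
  Step 6: b b B B  =>  b b B B B   (applied B -> B B)
  Step 7: b b B B B  =>  b b B B B B   (applied B -> B B)
  Step 8: b b B B B B  =>  b b B B B B B   (applied B -> B B)
  Step 9: b b B B B B B  =>  b b b B B B B   (applied B -> b)
  Step 10: b b b B B B B  =>  b b b b B B B   (applied B -> b)
  Step 11: b b b b B B B  =>  b b b b B B B B   (applied B -> B B)
  Step 12: b b b b B B B B  =>  b b b b b B B B   (applied B -> b)
  Step 13: b b b b b B B B  =>  b b b b b b B B   (applied B -> b)
  Step 14: b b b b b b B B  =>  b b b b b b B B B   (applied B -> B B)
  Step 15: b b b b b b B B B  =>  b b b b b b b B B   (applied B -> b)
  Step 16: b b b b b b b B B  =>  b b b b b b b B B B   (applied B -> B B)
  Step 17: b b b b b b b B B B  =>  b b b b b b b b B B   (applied B -> b)
  Step 18: b b b b b b b b B B  =>  b b b b b b b b b B   (applied B -> b)
  Step 19: b b b b b b b b b B  =>  b b b b b b b b b B B   (applied B -> B B)
  Step 20: b b b b b b b b b B B  =>  b b b b b b b b b B B B   (applied B -> B B)
  Step 21: b b b b b b b b b B B B  =>  b b b b b b b b b B B B B   (applied B -> B B)
  Step 22: b b b b b b b b b B B B B  =>  b b b b b b b b b b B B B   (applied B -> b)
  Step 23: b b b b b b b b b b B B B  =>  b b b b b b b b b b B B B B   (applied B -> B B)
  Step 24: b b b b b b b b b b B B B B  =>  b b b b b b b b b b b B B B   (applied B -> b)
  Step 25: b b b b b b b b b b b B B B  =>  b b b b b b b b b b b b B B   (applied B -> b)
  Step 26: b b b b b b b b b b b b B B  =>  b b b b b b b b b b b b b B   (applied B -> b)
  Step 27: b b b b b b b b b b b b b B  =>  b b b b b b b b b b b b b B B   (applied B -> B B)
  Step 28: b b b b b b b b b b b b b B B  =>  b b b b b b b b b b b b b b B   (applied B -> b)
  Step 29: b b b b b b b b b b b b b b B  =>  b b b b b b b b b b b b b b b   (applied B -> b)
Final yield: b b b b b b b b b b b b b b b
Total rewrite steps: 29

29


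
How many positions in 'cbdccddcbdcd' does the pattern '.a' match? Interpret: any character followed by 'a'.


Pattern: .a means any character followed by 'a'.
Scanning 'cbdccddcbdcd' position-by-position:
  Pos 0: window 'cb' -> no
  Pos 1: window 'bd' -> no
  Pos 2: window 'dc' -> no
  Pos 3: window 'cc' -> no
  Pos 4: window 'cd' -> no
  Pos 5: window 'dd' -> no
  Pos 6: window 'dc' -> no
  Pos 7: window 'cb' -> no
  Pos 8: window 'bd' -> no
  Pos 9: window 'dc' -> no
  Pos 10: window 'cd' -> no
  Pos 11: window 'd' -> no
Total matches: 0

0


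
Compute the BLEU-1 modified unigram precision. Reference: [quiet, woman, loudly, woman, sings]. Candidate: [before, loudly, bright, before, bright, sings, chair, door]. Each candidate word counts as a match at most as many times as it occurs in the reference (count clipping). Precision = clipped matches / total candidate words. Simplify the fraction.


Reference word counts: {'loudly': 1, 'quiet': 1, 'sings': 1, 'woman': 2}
Checking each candidate word (with clipping):
  'before' -> not in reference -> no match (matches: 0)
  'loudly' -> in reference (ref count 1, used 1/1) -> match (matches: 1)
  'bright' -> not in reference -> no match (matches: 1)
  'before' -> not in reference -> no match (matches: 1)
  'bright' -> not in reference -> no match (matches: 1)
  'sings' -> in reference (ref count 1, used 1/1) -> match (matches: 2)
  'chair' -> not in reference -> no match (matches: 2)
  'door' -> not in reference -> no match (matches: 2)
Clipped matches: 2, Candidate length: 8
Precision = 2/8 = 1/4

1/4


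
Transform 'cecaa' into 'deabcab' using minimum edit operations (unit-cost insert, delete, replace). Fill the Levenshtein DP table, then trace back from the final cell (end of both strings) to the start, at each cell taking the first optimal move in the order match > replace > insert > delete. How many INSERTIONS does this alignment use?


Edit distance = 4. Backtracking from cell (5, 7) with preference match > replace > insert > delete,
then listing the resulting alignment 'cecaa' -> 'deabcab' left to right:
  Step 1: replace c->d
  Step 2: keep 'e'
  Step 3: insert 'a' [insertion #1]
  Step 4: insert 'b' [insertion #2]
  Step 5: keep 'c'
  Step 6: keep 'a'
  Step 7: replace a->b
Total insertions: 2

2


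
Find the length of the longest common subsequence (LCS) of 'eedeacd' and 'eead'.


DP table for LCS of 'eedeacd' and 'eead':
       e  e  a  d
    0  0  0  0  0
  e 0  1  1  1  1
  e 0  1  2  2  2
  d 0  1  2  2  3
  e 0  1  2  2  3
  a 0  1  2  3  3
  c 0  1  2  3  3
  d 0  1  2  3  4
LCS: 'eead'
LCS length = 4

4


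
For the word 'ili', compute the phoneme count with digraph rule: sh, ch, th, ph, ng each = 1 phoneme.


Parsing 'ili' greedily, digraphs first:
  'i' -> vowel phoneme (phonemes so far: 1)
  'l' -> consonant phoneme (phonemes so far: 2)
  'i' -> vowel phoneme (phonemes so far: 3)
Total phonemes: 3

3


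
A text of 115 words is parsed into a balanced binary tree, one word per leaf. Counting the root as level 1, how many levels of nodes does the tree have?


In a balanced binary tree with n leaves the deepest leaf is ceil(log2(n)) edges below the root,
so counting node levels inclusive of root and leaves gives ceil(log2(n)) + 1 levels.
log2(115) = 6.8455
ceil(6.8455) = 7
levels = 7 + 1 = 8

8


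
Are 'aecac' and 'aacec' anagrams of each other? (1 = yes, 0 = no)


Sort characters of 'aecac': 'aacce'
Sort characters of 'aacec': 'aacce'
Sorted forms match -> they ARE anagrams
Result: 1

1


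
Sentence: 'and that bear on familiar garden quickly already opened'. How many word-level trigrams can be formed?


Word trigrams from [9] words:
  Trigram 1: (and that bear)
  Trigram 2: (that bear on)
  Trigram 3: (bear on familiar)
  Trigram 4: (on familiar garden)
  Trigram 5: (familiar garden quickly)
  Trigram 6: (garden quickly already)
  Trigram 7: (quickly already opened)
Total word trigrams: 9 - 2 = 7

7


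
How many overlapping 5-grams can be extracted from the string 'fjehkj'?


String 'fjehkj' has length L = 6.
Number of overlapping n-grams = L - n + 1
Substituting: 6 - 5 + 1 = 2

2


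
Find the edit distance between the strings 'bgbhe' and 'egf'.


Building DP table for s1='bgbhe' (len 5) and s2='egf' (len 3):
       e  g  f
    0  1  2  3
  b 1  1  2  3
  g 2  2  1  2
  b 3  3  2  2
  h 4  4  3  3
  e 5  4  4  4
Edit distance = dp[5][3] = 4

4


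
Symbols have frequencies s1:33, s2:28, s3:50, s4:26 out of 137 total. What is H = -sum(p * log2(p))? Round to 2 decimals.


Computing entropy H = -sum(p_i * log2(p_i)):
  s1: p = 33/137 = 0.2409, -p*log2(p) = 0.4947
  s2: p = 28/137 = 0.2044, -p*log2(p) = 0.4682
  s3: p = 50/137 = 0.3650, -p*log2(p) = 0.5307
  s4: p = 26/137 = 0.1898, -p*log2(p) = 0.4550
H = sum of terms = 1.9486
Rounded to 2 decimals: 1.95

1.95


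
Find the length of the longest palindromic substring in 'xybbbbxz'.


Scanning 'xybbbbxz' for palindromic substrings.
Substring at positions 2-5: 'bbbb'.
Check: reverse('bbbb') = 'bbbb' -> palindrome confirmed.
Neighbouring characters ('y' / 'x') break symmetry, so it cannot extend further.
No longer palindromic substring exists; longest length = 4

4


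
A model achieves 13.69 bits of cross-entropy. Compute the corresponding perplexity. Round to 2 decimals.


Perplexity formula: PP = 2^H
H = 13.69
PP = 2^13.69
Decompose: 2^13.69 = 2^13 * 2^0.69
2^13 = 8192, 2^0.69 ~ 1.6132835
PP ~ 8192 * 1.6132835 = 13216.0184320
Rounded to 2 decimals: 13216.02

13216.02


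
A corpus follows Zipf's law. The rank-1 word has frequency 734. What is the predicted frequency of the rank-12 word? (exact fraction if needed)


Zipf's law: freq(rank) = f1 / rank
f1 = 734, rank = 12
freq = 734 / 12
GCD(734, 12) = 2
Simplified: 367/6

367/6


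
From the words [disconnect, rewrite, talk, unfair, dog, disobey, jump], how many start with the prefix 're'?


Checking each word for prefix 're':
  'disconnect' -> no (count: 0)
  'rewrite' -> YES, starts with 're' (count: 1)
  'talk' -> no (count: 1)
  'unfair' -> no (count: 1)
  'dog' -> no (count: 1)
  'disobey' -> no (count: 1)
  'jump' -> no (count: 1)
Total with prefix 're': 1

1


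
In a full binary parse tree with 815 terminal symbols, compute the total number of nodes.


Leaf nodes (terminals): 815
Internal nodes = n - 1 = 815 - 1 = 814
Total = leaves + internal = 815 + 814 = 1629

1629
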